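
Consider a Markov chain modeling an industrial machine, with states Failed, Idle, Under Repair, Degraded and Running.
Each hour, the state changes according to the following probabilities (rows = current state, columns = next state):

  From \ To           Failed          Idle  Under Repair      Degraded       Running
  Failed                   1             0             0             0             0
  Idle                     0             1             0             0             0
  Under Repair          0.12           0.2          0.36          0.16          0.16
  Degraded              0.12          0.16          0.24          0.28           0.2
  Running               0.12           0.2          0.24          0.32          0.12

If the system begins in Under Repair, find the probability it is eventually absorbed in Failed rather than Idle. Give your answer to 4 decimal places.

Let h(s) be the probability of absorption at Failed starting from transient state s. Then h(Failed) = 1 and h(Idle) = 0. By first-step analysis:
h(Under Repair) = 0.12·1 + 0.2·0 + 0.36·h(Under Repair) + 0.16·h(Degraded) + 0.16·h(Running)
h(Degraded) = 0.12·1 + 0.16·0 + 0.24·h(Under Repair) + 0.28·h(Degraded) + 0.2·h(Running)
h(Running) = 0.12·1 + 0.2·0 + 0.24·h(Under Repair) + 0.32·h(Degraded) + 0.12·h(Running)
Solving: h(Under Repair) = 0.3852, h(Degraded) = 0.4028, h(Running) = 0.3879.
Starting from Under Repair, the probability is 0.3852.

0.3852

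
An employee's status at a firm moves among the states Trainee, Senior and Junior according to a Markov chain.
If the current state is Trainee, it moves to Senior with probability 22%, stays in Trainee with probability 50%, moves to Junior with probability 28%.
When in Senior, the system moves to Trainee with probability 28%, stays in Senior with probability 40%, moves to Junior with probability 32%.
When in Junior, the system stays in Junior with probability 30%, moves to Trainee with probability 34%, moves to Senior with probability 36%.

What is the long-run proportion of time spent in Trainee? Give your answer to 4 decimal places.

Let the stationary distribution be π with π = πP and π_1 + π_2 + π_3 = 1.
π_1 = 0.5·π_1 + 0.28·π_2 + 0.34·π_3
π_2 = 0.22·π_1 + 0.4·π_2 + 0.36·π_3
Solving with the normalization constraint gives π = (0.3820, 0.3193, 0.2987).
So the stationary probability of Trainee is 0.3820.

0.3820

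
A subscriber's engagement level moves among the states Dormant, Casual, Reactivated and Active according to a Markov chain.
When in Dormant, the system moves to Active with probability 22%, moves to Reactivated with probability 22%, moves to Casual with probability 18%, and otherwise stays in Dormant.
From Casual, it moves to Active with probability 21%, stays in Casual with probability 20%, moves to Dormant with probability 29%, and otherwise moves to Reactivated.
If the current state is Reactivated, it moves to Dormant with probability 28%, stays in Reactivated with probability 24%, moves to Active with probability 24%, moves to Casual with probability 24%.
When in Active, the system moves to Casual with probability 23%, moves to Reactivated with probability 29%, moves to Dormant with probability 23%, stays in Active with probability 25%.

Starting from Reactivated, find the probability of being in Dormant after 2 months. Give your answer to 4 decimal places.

Propagate the distribution vector 2 months from Reactivated.
After 0 months: (0.0000, 0.0000, 1.0000, 0.0000)
After 1 month: (0.2800, 0.2400, 0.2400, 0.2400)
After 2 months: (0.2984, 0.2112, 0.2608, 0.2296)
P(in Dormant after 2 months) = 0.2984

0.2984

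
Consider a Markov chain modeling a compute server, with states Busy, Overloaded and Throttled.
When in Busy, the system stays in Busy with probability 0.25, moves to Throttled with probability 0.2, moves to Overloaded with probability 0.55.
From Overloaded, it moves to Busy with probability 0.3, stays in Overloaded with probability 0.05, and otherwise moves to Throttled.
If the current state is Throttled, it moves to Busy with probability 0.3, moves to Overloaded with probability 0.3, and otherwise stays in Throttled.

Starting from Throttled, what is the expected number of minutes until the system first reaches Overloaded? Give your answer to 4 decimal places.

2.6923

Let t(s) be the expected number of minutes to first reach Overloaded from state s, with t(Overloaded) = 0. Conditioning on the first minute:
t(Busy) = 1 + 0.25·t(Busy) + 0.2·t(Throttled)
t(Throttled) = 1 + 0.3·t(Busy) + 0.4·t(Throttled)
Solving: t(Busy) = 2.0513, t(Throttled) = 2.6923.
Expected minutes from Throttled to Overloaded: 2.6923.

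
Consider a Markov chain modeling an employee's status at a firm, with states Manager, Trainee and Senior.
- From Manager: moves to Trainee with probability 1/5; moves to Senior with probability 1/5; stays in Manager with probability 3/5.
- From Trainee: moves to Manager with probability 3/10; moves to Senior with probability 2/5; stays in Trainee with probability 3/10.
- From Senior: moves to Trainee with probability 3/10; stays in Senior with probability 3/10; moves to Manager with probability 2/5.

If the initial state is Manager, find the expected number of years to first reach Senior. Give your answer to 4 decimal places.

Let t(s) be the expected number of years to first reach Senior from state s, with t(Senior) = 0. Conditioning on the first year:
t(Manager) = 1 + 0.6·t(Manager) + 0.2·t(Trainee)
t(Trainee) = 1 + 0.3·t(Manager) + 0.3·t(Trainee)
Solving: t(Manager) = 4.0909, t(Trainee) = 3.1818.
Expected years from Manager to Senior: 4.0909.

4.0909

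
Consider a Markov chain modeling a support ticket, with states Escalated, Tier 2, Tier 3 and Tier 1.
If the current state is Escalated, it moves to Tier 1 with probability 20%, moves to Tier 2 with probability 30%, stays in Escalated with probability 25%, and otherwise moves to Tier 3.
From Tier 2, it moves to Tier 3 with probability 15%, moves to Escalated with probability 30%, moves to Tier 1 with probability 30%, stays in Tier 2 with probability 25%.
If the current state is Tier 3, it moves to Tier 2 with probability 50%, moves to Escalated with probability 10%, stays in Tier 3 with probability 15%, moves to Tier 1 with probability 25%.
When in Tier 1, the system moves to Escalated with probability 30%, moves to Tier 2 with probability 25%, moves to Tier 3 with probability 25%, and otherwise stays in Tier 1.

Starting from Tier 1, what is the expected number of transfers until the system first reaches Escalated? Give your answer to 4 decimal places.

Let t(s) be the expected number of transfers to first reach Escalated from state s, with t(Escalated) = 0. Conditioning on the first transfer:
t(Tier 2) = 1 + 0.25·t(Tier 2) + 0.15·t(Tier 3) + 0.3·t(Tier 1)
t(Tier 3) = 1 + 0.5·t(Tier 2) + 0.15·t(Tier 3) + 0.25·t(Tier 1)
t(Tier 1) = 1 + 0.25·t(Tier 2) + 0.25·t(Tier 3) + 0.2·t(Tier 1)
Solving: t(Tier 2) = 3.7778, t(Tier 3) = 4.5299, t(Tier 1) = 3.8462.
Expected transfers from Tier 1 to Escalated: 3.8462.

3.8462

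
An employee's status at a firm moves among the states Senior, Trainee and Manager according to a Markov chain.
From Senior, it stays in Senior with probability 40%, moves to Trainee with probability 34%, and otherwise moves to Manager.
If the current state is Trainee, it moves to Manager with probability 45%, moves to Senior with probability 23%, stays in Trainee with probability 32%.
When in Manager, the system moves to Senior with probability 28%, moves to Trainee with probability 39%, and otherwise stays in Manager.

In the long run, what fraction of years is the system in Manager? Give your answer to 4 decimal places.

Let the stationary distribution be π with π = πP and π_1 + π_2 + π_3 = 1.
π_1 = 0.4·π_1 + 0.23·π_2 + 0.28·π_3
π_2 = 0.34·π_1 + 0.32·π_2 + 0.39·π_3
Solving with the normalization constraint gives π = (0.2983, 0.3505, 0.3512).
So the stationary probability of Manager is 0.3512.

0.3512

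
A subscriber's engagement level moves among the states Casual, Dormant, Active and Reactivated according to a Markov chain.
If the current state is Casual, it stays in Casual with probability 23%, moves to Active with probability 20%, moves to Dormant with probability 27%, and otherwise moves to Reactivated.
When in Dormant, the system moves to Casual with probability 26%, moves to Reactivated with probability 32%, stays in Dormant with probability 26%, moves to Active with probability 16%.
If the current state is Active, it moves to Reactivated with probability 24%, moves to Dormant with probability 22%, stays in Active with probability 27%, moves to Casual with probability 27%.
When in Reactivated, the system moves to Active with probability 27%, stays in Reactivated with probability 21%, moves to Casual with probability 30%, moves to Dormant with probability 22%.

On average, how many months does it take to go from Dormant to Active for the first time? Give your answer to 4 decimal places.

4.9572

Let t(s) be the expected number of months to first reach Active from state s, with t(Active) = 0. Conditioning on the first month:
t(Casual) = 1 + 0.23·t(Casual) + 0.27·t(Dormant) + 0.3·t(Reactivated)
t(Dormant) = 1 + 0.26·t(Casual) + 0.26·t(Dormant) + 0.32·t(Reactivated)
t(Reactivated) = 1 + 0.3·t(Casual) + 0.22·t(Dormant) + 0.21·t(Reactivated)
Solving: t(Casual) = 4.7743, t(Dormant) = 4.9572, t(Reactivated) = 4.4593.
Expected months from Dormant to Active: 4.9572.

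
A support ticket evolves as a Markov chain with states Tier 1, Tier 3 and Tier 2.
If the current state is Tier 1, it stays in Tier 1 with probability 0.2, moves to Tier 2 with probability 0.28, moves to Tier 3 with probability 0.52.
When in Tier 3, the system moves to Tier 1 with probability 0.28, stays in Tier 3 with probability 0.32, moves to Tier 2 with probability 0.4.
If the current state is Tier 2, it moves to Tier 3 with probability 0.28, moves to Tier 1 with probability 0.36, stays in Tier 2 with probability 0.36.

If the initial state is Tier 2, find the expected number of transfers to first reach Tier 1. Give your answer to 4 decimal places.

2.9703

Let t(s) be the expected number of transfers to first reach Tier 1 from state s, with t(Tier 1) = 0. Conditioning on the first transfer:
t(Tier 3) = 1 + 0.32·t(Tier 3) + 0.4·t(Tier 2)
t(Tier 2) = 1 + 0.28·t(Tier 3) + 0.36·t(Tier 2)
Solving: t(Tier 3) = 3.2178, t(Tier 2) = 2.9703.
Expected transfers from Tier 2 to Tier 1: 2.9703.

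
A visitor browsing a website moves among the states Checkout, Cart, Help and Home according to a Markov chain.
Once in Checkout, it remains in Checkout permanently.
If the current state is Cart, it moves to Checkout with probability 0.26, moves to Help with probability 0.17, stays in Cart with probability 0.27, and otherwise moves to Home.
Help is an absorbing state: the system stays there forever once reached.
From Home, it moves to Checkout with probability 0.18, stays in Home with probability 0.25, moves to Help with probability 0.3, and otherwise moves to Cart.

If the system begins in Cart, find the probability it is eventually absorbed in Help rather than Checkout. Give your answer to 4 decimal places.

0.4662

Let h(s) be the probability of absorption at Help starting from transient state s. Then h(Help) = 1 and h(Checkout) = 0. By first-step analysis:
h(Cart) = 0.26·0 + 0.27·h(Cart) + 0.17·1 + 0.3·h(Home)
h(Home) = 0.18·0 + 0.27·h(Cart) + 0.3·1 + 0.25·h(Home)
Solving: h(Cart) = 0.4662, h(Home) = 0.5678.
Starting from Cart, the probability is 0.4662.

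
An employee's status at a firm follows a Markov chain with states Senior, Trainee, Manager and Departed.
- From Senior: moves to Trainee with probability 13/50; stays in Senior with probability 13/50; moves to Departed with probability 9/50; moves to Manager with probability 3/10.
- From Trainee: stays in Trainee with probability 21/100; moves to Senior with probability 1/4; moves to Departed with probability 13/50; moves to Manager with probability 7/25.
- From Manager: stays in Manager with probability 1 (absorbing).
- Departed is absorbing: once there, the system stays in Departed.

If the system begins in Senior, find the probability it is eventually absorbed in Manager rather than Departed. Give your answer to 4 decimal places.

Let h(s) be the probability of absorption at Manager starting from transient state s. Then h(Manager) = 1 and h(Departed) = 0. By first-step analysis:
h(Senior) = 0.26·h(Senior) + 0.26·h(Trainee) + 0.3·1 + 0.18·0
h(Trainee) = 0.25·h(Senior) + 0.21·h(Trainee) + 0.28·1 + 0.26·0
Solving: h(Senior) = 0.5962, h(Trainee) = 0.5431.
Starting from Senior, the probability is 0.5962.

0.5962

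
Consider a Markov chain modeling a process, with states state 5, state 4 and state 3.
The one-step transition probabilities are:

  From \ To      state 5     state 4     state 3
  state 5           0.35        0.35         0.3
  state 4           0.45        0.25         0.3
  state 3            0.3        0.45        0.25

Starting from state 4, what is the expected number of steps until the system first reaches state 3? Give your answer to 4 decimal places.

3.3333

Let t(s) be the expected number of steps to first reach state 3 from state s, with t(state 3) = 0. Conditioning on the first step:
t(state 5) = 1 + 0.35·t(state 5) + 0.35·t(state 4)
t(state 4) = 1 + 0.45·t(state 5) + 0.25·t(state 4)
Solving: t(state 5) = 3.3333, t(state 4) = 3.3333.
Expected steps from state 4 to state 3: 3.3333.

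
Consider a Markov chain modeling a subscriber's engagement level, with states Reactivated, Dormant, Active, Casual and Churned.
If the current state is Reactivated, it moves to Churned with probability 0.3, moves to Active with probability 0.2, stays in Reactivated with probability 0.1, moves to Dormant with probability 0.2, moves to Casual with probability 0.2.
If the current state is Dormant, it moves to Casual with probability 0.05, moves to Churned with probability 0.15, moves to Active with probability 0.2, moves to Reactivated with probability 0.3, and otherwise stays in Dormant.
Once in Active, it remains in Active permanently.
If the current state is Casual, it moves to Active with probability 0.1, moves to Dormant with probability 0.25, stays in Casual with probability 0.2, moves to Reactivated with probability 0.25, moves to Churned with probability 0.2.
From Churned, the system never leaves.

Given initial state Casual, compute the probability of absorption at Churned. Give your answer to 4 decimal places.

Let h(s) be the probability of absorption at Churned starting from transient state s. Then h(Churned) = 1 and h(Active) = 0. By first-step analysis:
h(Reactivated) = 0.1·h(Reactivated) + 0.2·h(Dormant) + 0.2·0 + 0.2·h(Casual) + 0.3·1
h(Dormant) = 0.3·h(Reactivated) + 0.3·h(Dormant) + 0.2·0 + 0.05·h(Casual) + 0.15·1
h(Casual) = 0.25·h(Reactivated) + 0.25·h(Dormant) + 0.1·0 + 0.2·h(Casual) + 0.2·1
Solving: h(Reactivated) = 0.5755, h(Dormant) = 0.5029, h(Casual) = 0.5870.
Starting from Casual, the probability is 0.5870.

0.5870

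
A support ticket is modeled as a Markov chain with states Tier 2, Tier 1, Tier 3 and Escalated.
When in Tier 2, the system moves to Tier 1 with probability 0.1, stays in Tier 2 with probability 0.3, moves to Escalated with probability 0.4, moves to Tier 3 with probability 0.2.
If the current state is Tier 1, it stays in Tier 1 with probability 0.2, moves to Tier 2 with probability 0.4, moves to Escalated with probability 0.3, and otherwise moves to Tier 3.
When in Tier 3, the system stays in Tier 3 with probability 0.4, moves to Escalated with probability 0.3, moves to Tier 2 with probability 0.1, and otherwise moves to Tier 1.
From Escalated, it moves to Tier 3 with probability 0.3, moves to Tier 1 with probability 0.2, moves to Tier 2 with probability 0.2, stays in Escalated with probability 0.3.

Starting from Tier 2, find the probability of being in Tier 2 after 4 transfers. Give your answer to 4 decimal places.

Propagate the distribution vector 4 transfers from Tier 2.
After 0 transfers: (1.0000, 0.0000, 0.0000, 0.0000)
After 1 transfer: (0.3000, 0.1000, 0.2000, 0.4000)
After 2 transfers: (0.2300, 0.1700, 0.2700, 0.3300)
After 3 transfers: (0.2300, 0.1770, 0.2700, 0.3230)
After 4 transfers: (0.2314, 0.1770, 0.2686, 0.3230)
P(in Tier 2 after 4 transfers) = 0.2314

0.2314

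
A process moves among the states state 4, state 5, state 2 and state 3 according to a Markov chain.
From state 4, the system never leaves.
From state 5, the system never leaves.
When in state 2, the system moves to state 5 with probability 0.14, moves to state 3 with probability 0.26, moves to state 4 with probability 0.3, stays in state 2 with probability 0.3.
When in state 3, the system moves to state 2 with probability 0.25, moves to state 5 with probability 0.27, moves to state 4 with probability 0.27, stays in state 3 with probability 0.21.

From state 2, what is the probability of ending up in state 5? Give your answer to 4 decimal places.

Let h(s) be the probability of absorption at state 5 starting from transient state s. Then h(state 5) = 1 and h(state 4) = 0. By first-step analysis:
h(state 2) = 0.3·0 + 0.14·1 + 0.3·h(state 2) + 0.26·h(state 3)
h(state 3) = 0.27·0 + 0.27·1 + 0.25·h(state 2) + 0.21·h(state 3)
Solving: h(state 2) = 0.3705, h(state 3) = 0.4590.
Starting from state 2, the probability is 0.3705.

0.3705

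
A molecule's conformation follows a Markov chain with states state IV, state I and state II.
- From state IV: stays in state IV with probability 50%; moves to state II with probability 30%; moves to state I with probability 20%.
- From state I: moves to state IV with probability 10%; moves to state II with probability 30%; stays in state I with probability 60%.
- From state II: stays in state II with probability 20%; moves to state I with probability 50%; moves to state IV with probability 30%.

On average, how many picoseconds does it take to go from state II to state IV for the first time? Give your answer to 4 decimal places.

Let t(s) be the expected number of picoseconds to first reach state IV from state s, with t(state IV) = 0. Conditioning on the first picosecond:
t(state I) = 1 + 0.6·t(state I) + 0.3·t(state II)
t(state II) = 1 + 0.5·t(state I) + 0.2·t(state II)
Solving: t(state I) = 6.4706, t(state II) = 5.2941.
Expected picoseconds from state II to state IV: 5.2941.

5.2941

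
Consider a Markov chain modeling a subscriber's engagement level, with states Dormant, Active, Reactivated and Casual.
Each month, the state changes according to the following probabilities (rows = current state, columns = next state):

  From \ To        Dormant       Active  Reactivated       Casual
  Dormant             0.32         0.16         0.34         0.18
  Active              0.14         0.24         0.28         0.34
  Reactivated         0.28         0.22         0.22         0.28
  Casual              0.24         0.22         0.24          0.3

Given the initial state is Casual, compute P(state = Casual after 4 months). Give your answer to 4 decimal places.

0.2731

Propagate the distribution vector 4 months from Casual.
After 0 months: (0.0000, 0.0000, 0.0000, 1.0000)
After 1 month: (0.2400, 0.2200, 0.2400, 0.3000)
After 2 months: (0.2468, 0.2100, 0.2680, 0.2752)
After 3 months: (0.2495, 0.2094, 0.2677, 0.2734)
After 4 months: (0.2497, 0.2092, 0.2680, 0.2731)
P(in Casual after 4 months) = 0.2731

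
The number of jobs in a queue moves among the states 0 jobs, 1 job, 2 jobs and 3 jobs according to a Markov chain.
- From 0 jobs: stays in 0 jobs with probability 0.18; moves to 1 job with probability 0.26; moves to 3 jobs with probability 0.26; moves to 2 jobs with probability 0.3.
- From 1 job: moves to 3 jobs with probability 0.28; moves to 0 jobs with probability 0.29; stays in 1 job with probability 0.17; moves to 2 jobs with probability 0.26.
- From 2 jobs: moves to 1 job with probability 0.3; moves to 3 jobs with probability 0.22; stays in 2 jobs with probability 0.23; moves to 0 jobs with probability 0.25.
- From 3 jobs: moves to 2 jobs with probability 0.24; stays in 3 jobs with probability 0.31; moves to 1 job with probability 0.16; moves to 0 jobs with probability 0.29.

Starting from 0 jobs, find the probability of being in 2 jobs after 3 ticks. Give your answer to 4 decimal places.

Propagate the distribution vector 3 ticks from 0 jobs.
After 0 ticks: (1.0000, 0.0000, 0.0000, 0.0000)
After 1 tick: (0.1800, 0.2600, 0.3000, 0.2600)
After 2 ticks: (0.2582, 0.2226, 0.2530, 0.2662)
After 3 ticks: (0.2515, 0.2235, 0.2574, 0.2676)
P(in 2 jobs after 3 ticks) = 0.2574

0.2574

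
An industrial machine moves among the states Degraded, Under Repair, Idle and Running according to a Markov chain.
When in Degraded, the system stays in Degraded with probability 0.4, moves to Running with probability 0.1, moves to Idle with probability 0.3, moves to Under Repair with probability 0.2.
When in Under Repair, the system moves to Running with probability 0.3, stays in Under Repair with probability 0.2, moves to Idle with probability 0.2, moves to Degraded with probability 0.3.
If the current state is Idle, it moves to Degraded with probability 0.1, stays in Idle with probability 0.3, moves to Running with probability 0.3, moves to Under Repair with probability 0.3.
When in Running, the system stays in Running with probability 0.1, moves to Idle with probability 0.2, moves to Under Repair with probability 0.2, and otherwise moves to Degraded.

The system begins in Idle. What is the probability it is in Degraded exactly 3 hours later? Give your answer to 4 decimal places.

0.3270

Propagate the distribution vector 3 hours from Idle.
After 0 hours: (0.0000, 0.0000, 1.0000, 0.0000)
After 1 hour: (0.1000, 0.3000, 0.3000, 0.3000)
After 2 hours: (0.3100, 0.2300, 0.2400, 0.2200)
After 3 hours: (0.3270, 0.2240, 0.2550, 0.1940)
P(in Degraded after 3 hours) = 0.3270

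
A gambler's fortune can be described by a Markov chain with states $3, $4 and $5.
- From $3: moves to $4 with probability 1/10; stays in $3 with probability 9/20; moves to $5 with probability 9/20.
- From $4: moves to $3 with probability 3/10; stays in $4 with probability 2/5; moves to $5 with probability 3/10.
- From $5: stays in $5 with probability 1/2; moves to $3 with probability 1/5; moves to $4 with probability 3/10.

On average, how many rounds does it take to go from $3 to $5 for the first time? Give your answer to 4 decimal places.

Let t(s) be the expected number of rounds to first reach $5 from state s, with t($5) = 0. Conditioning on the first round:
t($3) = 1 + 0.45·t($3) + 0.1·t($4)
t($4) = 1 + 0.3·t($3) + 0.4·t($4)
Solving: t($3) = 2.3333, t($4) = 2.8333.
Expected rounds from $3 to $5: 2.3333.

2.3333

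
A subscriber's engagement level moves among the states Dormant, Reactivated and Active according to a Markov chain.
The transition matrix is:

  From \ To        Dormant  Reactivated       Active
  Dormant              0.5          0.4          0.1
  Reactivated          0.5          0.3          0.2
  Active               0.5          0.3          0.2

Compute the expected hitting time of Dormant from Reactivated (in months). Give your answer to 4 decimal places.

2.0000

Let t(s) be the expected number of months to first reach Dormant from state s, with t(Dormant) = 0. Conditioning on the first month:
t(Reactivated) = 1 + 0.3·t(Reactivated) + 0.2·t(Active)
t(Active) = 1 + 0.3·t(Reactivated) + 0.2·t(Active)
Solving: t(Reactivated) = 2.0000, t(Active) = 2.0000.
Expected months from Reactivated to Dormant: 2.0000.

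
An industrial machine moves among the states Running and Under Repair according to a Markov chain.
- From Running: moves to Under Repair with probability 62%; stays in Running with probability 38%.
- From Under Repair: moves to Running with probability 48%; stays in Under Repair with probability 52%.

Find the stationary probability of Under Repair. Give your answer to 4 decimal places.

0.5636

Let the stationary distribution be π with π = πP and π_1 + π_2 = 1.
π_1 = 0.38·π_1 + 0.48·π_2
Solving with the normalization constraint gives π = (0.4364, 0.5636).
So the stationary probability of Under Repair is 0.5636.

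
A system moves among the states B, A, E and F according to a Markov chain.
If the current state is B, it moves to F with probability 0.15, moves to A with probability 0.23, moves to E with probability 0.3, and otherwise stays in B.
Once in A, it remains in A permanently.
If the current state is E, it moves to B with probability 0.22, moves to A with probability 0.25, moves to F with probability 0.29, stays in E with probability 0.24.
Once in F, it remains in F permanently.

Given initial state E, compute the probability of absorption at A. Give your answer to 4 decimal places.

Let h(s) be the probability of absorption at A starting from transient state s. Then h(A) = 1 and h(F) = 0. By first-step analysis:
h(B) = 0.32·h(B) + 0.23·1 + 0.3·h(E) + 0.15·0
h(E) = 0.22·h(B) + 0.25·1 + 0.24·h(E) + 0.29·0
Solving: h(B) = 0.5541, h(E) = 0.4894.
Starting from E, the probability is 0.4894.

0.4894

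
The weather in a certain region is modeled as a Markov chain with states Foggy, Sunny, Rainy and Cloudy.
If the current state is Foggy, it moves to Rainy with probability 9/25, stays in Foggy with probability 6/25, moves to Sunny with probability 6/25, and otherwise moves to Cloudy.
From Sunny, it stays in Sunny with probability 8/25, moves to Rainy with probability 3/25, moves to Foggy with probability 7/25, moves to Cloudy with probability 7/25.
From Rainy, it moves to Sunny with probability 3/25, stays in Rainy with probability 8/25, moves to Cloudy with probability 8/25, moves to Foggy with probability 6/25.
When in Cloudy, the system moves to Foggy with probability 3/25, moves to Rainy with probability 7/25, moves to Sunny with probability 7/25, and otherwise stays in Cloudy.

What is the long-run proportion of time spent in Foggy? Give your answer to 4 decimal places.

Let the stationary distribution be π with π = πP and π_1 + π_2 + π_3 + π_4 = 1.
π_1 = 0.24·π_1 + 0.28·π_2 + 0.24·π_3 + 0.12·π_4
π_2 = 0.24·π_1 + 0.32·π_2 + 0.12·π_3 + 0.28·π_4
π_3 = 0.36·π_1 + 0.12·π_2 + 0.32·π_3 + 0.28·π_4
Solving with the normalization constraint gives π = (0.2164, 0.2376, 0.2701, 0.2759).
So the stationary probability of Foggy is 0.2164.

0.2164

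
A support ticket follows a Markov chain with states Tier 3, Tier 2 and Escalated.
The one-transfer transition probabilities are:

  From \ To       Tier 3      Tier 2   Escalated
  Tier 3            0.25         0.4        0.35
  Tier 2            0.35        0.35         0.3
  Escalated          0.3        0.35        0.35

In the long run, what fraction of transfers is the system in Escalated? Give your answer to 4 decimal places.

0.3317

Let the stationary distribution be π with π = πP and π_1 + π_2 + π_3 = 1.
π_1 = 0.25·π_1 + 0.35·π_2 + 0.3·π_3
π_2 = 0.4·π_1 + 0.35·π_2 + 0.35·π_3
Solving with the normalization constraint gives π = (0.3031, 0.3652, 0.3317).
So the stationary probability of Escalated is 0.3317.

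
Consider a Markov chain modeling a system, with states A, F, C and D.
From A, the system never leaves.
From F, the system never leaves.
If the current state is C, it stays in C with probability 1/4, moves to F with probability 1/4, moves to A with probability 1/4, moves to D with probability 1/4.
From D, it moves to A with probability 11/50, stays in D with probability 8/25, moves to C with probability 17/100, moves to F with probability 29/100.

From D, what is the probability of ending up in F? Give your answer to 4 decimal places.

0.5561

Let h(s) be the probability of absorption at F starting from transient state s. Then h(F) = 1 and h(A) = 0. By first-step analysis:
h(C) = 0.25·0 + 0.25·1 + 0.25·h(C) + 0.25·h(D)
h(D) = 0.22·0 + 0.29·1 + 0.17·h(C) + 0.32·h(D)
Solving: h(C) = 0.5187, h(D) = 0.5561.
Starting from D, the probability is 0.5561.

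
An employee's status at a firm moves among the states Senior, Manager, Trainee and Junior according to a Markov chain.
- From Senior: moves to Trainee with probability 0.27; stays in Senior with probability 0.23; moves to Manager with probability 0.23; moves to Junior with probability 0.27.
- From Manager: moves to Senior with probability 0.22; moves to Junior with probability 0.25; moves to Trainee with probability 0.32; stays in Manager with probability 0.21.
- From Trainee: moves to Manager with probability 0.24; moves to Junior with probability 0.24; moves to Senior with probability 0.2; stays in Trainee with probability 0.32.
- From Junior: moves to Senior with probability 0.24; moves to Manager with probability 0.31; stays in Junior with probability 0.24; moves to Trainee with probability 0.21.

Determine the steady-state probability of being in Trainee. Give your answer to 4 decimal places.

Let the stationary distribution be π with π = πP and π_1 + π_2 + π_3 + π_4 = 1.
π_1 = 0.23·π_1 + 0.22·π_2 + 0.2·π_3 + 0.24·π_4
π_2 = 0.23·π_1 + 0.21·π_2 + 0.24·π_3 + 0.31·π_4
π_3 = 0.27·π_1 + 0.32·π_2 + 0.32·π_3 + 0.21·π_4
Solving with the normalization constraint gives π = (0.2216, 0.2478, 0.2815, 0.2491).
So the stationary probability of Trainee is 0.2815.

0.2815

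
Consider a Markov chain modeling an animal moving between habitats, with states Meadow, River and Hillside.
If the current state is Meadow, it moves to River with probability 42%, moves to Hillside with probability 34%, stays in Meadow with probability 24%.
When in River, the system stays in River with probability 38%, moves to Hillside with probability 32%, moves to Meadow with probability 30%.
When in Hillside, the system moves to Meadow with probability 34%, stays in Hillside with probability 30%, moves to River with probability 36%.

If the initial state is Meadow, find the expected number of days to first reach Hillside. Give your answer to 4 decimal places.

Let t(s) be the expected number of days to first reach Hillside from state s, with t(Hillside) = 0. Conditioning on the first day:
t(Meadow) = 1 + 0.24·t(Meadow) + 0.42·t(River)
t(River) = 1 + 0.3·t(Meadow) + 0.38·t(River)
Solving: t(Meadow) = 3.0127, t(River) = 3.0707.
Expected days from Meadow to Hillside: 3.0127.

3.0127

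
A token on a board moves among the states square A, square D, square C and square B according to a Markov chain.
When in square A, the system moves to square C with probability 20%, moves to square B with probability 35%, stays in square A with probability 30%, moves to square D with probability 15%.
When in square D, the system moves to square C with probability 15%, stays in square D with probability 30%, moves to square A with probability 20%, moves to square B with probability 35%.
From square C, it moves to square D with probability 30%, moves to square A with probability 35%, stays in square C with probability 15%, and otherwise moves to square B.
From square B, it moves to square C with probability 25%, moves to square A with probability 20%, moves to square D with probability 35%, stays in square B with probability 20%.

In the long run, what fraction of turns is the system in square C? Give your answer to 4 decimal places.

Let the stationary distribution be π with π = πP and π_1 + π_2 + π_3 + π_4 = 1.
π_1 = 0.3·π_1 + 0.2·π_2 + 0.35·π_3 + 0.2·π_4
π_2 = 0.15·π_1 + 0.3·π_2 + 0.3·π_3 + 0.35·π_4
π_3 = 0.2·π_1 + 0.15·π_2 + 0.15·π_3 + 0.25·π_4
Solving with the normalization constraint gives π = (0.2540, 0.2759, 0.1906, 0.2795).
So the stationary probability of square C is 0.1906.

0.1906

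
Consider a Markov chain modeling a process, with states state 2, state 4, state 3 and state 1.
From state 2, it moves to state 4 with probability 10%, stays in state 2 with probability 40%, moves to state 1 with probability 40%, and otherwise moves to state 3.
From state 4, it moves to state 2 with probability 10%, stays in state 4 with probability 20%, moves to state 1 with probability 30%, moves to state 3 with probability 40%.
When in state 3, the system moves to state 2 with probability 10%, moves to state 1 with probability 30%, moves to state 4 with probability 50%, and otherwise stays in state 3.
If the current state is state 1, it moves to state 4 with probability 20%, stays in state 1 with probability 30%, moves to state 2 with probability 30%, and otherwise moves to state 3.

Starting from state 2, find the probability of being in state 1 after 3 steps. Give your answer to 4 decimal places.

Propagate the distribution vector 3 steps from state 2.
After 0 steps: (1.0000, 0.0000, 0.0000, 0.0000)
After 1 step: (0.4000, 0.1000, 0.1000, 0.4000)
After 2 steps: (0.3000, 0.1900, 0.1700, 0.3400)
After 3 steps: (0.2580, 0.2210, 0.1910, 0.3300)
P(in state 1 after 3 steps) = 0.3300

0.3300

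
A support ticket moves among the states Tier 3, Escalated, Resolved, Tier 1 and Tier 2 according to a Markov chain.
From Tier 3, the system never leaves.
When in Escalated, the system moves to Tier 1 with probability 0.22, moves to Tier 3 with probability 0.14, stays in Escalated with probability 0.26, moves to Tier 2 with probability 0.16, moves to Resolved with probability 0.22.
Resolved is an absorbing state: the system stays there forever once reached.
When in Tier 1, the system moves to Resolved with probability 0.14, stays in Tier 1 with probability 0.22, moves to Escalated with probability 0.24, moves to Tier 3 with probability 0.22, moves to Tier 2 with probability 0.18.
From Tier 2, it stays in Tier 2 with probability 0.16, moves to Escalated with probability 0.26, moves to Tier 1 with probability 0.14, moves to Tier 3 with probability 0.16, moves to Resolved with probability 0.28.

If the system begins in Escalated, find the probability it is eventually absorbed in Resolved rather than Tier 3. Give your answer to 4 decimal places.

Let h(s) be the probability of absorption at Resolved starting from transient state s. Then h(Resolved) = 1 and h(Tier 3) = 0. By first-step analysis:
h(Escalated) = 0.14·0 + 0.26·h(Escalated) + 0.22·1 + 0.22·h(Tier 1) + 0.16·h(Tier 2)
h(Tier 1) = 0.22·0 + 0.24·h(Escalated) + 0.14·1 + 0.22·h(Tier 1) + 0.18·h(Tier 2)
h(Tier 2) = 0.16·0 + 0.26·h(Escalated) + 0.28·1 + 0.14·h(Tier 1) + 0.16·h(Tier 2)
Solving: h(Escalated) = 0.5716, h(Tier 1) = 0.4921, h(Tier 2) = 0.5923.
Starting from Escalated, the probability is 0.5716.

0.5716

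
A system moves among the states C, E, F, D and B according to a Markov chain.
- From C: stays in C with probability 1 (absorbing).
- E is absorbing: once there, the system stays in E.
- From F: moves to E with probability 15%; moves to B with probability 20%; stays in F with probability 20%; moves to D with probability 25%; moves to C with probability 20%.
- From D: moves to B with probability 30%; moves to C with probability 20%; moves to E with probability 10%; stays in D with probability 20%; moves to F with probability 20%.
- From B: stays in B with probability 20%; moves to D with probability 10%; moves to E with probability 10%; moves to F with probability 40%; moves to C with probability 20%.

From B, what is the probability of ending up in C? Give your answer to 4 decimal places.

0.6343

Let h(s) be the probability of absorption at C starting from transient state s. Then h(C) = 1 and h(E) = 0. By first-step analysis:
h(F) = 0.2·1 + 0.15·0 + 0.2·h(F) + 0.25·h(D) + 0.2·h(B)
h(D) = 0.2·1 + 0.1·0 + 0.2·h(F) + 0.2·h(D) + 0.3·h(B)
h(B) = 0.2·1 + 0.1·0 + 0.4·h(F) + 0.1·h(D) + 0.2·h(B)
Solving: h(F) = 0.6086, h(D) = 0.6400, h(B) = 0.6343.
Starting from B, the probability is 0.6343.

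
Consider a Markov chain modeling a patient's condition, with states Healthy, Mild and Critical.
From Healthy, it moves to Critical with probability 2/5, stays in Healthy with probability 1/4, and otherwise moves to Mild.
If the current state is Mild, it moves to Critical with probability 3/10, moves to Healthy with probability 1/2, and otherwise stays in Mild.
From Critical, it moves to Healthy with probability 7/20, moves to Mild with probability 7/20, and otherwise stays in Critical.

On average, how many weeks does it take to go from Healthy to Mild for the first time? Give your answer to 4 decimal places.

Let t(s) be the expected number of weeks to first reach Mild from state s, with t(Mild) = 0. Conditioning on the first week:
t(Healthy) = 1 + 0.25·t(Healthy) + 0.4·t(Critical)
t(Critical) = 1 + 0.35·t(Healthy) + 0.3·t(Critical)
Solving: t(Healthy) = 2.8571, t(Critical) = 2.8571.
Expected weeks from Healthy to Mild: 2.8571.

2.8571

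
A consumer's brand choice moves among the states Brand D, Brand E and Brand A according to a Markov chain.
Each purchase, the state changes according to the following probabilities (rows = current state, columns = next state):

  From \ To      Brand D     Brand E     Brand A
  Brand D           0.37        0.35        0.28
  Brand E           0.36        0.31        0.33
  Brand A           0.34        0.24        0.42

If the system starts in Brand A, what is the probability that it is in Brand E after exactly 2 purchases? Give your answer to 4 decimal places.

Sum over the intermediate state after 1 purchase:
P = P(Brand A→Brand D)·P(Brand D→Brand E) + P(Brand A→Brand E)·P(Brand E→Brand E) + P(Brand A→Brand A)·P(Brand A→Brand E)
  = 0.34×0.35 + 0.24×0.31 + 0.42×0.24
  = 0.1190 + 0.0744 + 0.1008 = 0.2942

0.2942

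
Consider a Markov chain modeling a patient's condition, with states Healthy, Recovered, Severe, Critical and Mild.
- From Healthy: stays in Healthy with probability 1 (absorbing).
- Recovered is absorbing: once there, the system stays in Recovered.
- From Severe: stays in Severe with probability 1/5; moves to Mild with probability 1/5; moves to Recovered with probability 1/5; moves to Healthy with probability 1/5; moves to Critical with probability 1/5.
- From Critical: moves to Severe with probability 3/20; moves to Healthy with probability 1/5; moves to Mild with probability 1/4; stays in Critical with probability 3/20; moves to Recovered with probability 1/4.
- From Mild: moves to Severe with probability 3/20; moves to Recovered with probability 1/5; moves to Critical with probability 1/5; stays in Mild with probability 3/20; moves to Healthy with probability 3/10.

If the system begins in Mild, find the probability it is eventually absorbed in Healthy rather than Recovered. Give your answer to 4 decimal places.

0.5586

Let h(s) be the probability of absorption at Healthy starting from transient state s. Then h(Healthy) = 1 and h(Recovered) = 0. By first-step analysis:
h(Severe) = 0.2·1 + 0.2·0 + 0.2·h(Severe) + 0.2·h(Critical) + 0.2·h(Mild)
h(Critical) = 0.2·1 + 0.25·0 + 0.15·h(Severe) + 0.15·h(Critical) + 0.25·h(Mild)
h(Mild) = 0.3·1 + 0.2·0 + 0.15·h(Severe) + 0.2·h(Critical) + 0.15·h(Mild)
Solving: h(Severe) = 0.5121, h(Critical) = 0.4900, h(Mild) = 0.5586.
Starting from Mild, the probability is 0.5586.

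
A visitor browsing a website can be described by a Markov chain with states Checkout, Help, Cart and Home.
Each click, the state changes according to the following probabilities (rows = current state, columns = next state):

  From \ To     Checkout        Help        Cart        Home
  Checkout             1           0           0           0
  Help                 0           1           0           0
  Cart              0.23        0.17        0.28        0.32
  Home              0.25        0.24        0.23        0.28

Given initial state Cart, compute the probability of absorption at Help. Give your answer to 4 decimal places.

Let h(s) be the probability of absorption at Help starting from transient state s. Then h(Help) = 1 and h(Checkout) = 0. By first-step analysis:
h(Cart) = 0.23·0 + 0.17·1 + 0.28·h(Cart) + 0.32·h(Home)
h(Home) = 0.25·0 + 0.24·1 + 0.23·h(Cart) + 0.28·h(Home)
Solving: h(Cart) = 0.4478, h(Home) = 0.4764.
Starting from Cart, the probability is 0.4478.

0.4478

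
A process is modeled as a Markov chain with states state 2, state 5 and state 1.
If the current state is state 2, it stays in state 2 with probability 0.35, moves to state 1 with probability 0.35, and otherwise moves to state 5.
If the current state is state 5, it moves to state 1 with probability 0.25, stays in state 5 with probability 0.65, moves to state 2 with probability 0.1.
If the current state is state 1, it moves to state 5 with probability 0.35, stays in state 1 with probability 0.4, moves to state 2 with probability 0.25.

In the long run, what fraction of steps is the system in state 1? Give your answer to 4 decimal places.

Let the stationary distribution be π with π = πP and π_1 + π_2 + π_3 = 1.
π_1 = 0.35·π_1 + 0.1·π_2 + 0.25·π_3
π_2 = 0.3·π_1 + 0.65·π_2 + 0.35·π_3
Solving with the normalization constraint gives π = (0.1968, 0.4859, 0.3173).
So the stationary probability of state 1 is 0.3173.

0.3173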